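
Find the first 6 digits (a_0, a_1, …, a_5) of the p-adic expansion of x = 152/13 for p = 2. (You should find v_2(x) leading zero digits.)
(a_0, …, a_5) = (0, 0, 0, 1, 1, 1)

v_2(152/13) = 3, so a_0 = ... = a_2 = 0. Factor out: x = 2^3 · u with u = 19/13 a unit in ℤ_2. Expand u iteratively via a_{v+i} = u_i mod 2, u_{i+1} = (u_i − a_{v+i})/2:
  u_0 = 19/13;  a_3 = 1;  u_1 = (u_0 − 1)/2 = 3/13
  u_1 = 3/13;  a_4 = 1;  u_2 = (u_1 − 1)/2 = -5/13
  u_2 = -5/13;  a_5 = 1;  u_3 = (u_2 − 1)/2 = -9/13
Digits: (0, 0, 0, 1, 1, 1).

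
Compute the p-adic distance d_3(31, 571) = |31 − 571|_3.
d_3(31, 571) = 1/27

Step 1 — x − y = 31 − 571 = -540. Step 2 — v_3(-540) = 3 (factor: -540 = −(3^3 · 20); the sign does not affect v_p). Step 3 — |x − y|_3 = 3^{-3} = 1/27.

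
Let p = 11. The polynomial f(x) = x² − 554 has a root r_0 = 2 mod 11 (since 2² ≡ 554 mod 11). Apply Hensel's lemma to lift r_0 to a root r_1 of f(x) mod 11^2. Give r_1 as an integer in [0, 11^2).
r_1 = 79 (mod 121)

Hensel's recurrence: r_{i+1} = r_i − f(r_i)·(f′(r_i))^{-1} mod 11^{i+2}, with f′(x) = 2x. Iterate:
  r_0 = 2 (mod 11)
  r_1 = 79 (mod 121)
Final: r_1 = 79, and one checks f(r_1) ≡ 0 mod 11^2.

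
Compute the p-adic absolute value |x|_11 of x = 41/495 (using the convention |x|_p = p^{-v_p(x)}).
|41/495|_11 = 11

Step 1 — compute v_11(x) by factoring powers of 11 out of the numerator and denominator: v_11(41/495) = -1. Step 2 — apply |x|_p = p^{-v_p(x)} = 11^{1} = 11.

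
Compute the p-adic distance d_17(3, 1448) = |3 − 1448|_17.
d_17(3, 1448) = 1/289

Step 1 — x − y = 3 − 1448 = -1445. Step 2 — v_17(-1445) = 2 (factor: -1445 = −(17^2 · 5); the sign does not affect v_p). Step 3 — |x − y|_17 = 17^{-2} = 1/289.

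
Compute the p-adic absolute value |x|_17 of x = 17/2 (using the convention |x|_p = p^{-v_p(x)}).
|17/2|_17 = 1/17

Step 1 — compute v_17(x) by factoring powers of 17 out of the numerator and denominator: v_17(17/2) = 1. Step 2 — apply |x|_p = p^{-v_p(x)} = 17^{-1} = 1/17.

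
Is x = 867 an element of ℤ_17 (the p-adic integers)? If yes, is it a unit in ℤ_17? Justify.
x ∈ ℤ_17 but not a unit; v_17(x) = 2 > 0

ℤ_17 = {x ∈ ℚ_17 : v_17(x) ≥ 0} and ℤ_17^× = {x ∈ ℤ_17 : v_17(x) = 0}. Here v_17(867) = v_17(num) − v_17(den) = 2; compare against these criteria.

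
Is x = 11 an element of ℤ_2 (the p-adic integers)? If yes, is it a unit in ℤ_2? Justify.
x ∈ ℤ_2^× (unit); v_2(x) = 0

ℤ_2 = {x ∈ ℚ_2 : v_2(x) ≥ 0} and ℤ_2^× = {x ∈ ℤ_2 : v_2(x) = 0}. Here v_2(11) = v_2(num) − v_2(den) = 0; compare against these criteria.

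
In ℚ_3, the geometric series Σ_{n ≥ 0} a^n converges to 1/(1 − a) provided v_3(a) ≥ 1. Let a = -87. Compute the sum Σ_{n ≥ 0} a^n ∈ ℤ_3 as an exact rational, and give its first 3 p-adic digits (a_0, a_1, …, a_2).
Σ a^n = 1/(1 − a) = 1/88;  first 3 digits = (1, 1, 0)

v_3(a) = 1 ≥ 1, so the series converges in ℤ_3 to 1/(1 − a) = 1/(1 − (-87)) = 1/88. Expand this rational in ℤ_3: compute digits iteratively via d_i = x_i mod 3, x_{i+1} = (x_i − d_i)/3. The first 3 digits are (1, 1, 0).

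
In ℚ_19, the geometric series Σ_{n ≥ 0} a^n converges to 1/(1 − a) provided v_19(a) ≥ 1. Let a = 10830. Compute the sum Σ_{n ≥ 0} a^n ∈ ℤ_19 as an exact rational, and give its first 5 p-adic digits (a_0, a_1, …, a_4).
Σ a^n = 1/(1 − a) = -1/10829;  first 5 digits = (1, 0, 11, 1, 7)

v_19(a) = 2 ≥ 1, so the series converges in ℤ_19 to 1/(1 − a) = 1/(1 − 10830) = -1/10829. Expand this rational in ℤ_19: compute digits iteratively via d_i = x_i mod 19, x_{i+1} = (x_i − d_i)/19. The first 5 digits are (1, 0, 11, 1, 7).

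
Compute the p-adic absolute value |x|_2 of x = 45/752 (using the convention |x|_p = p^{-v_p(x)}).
|45/752|_2 = 16

Step 1 — compute v_2(x) by factoring powers of 2 out of the numerator and denominator: v_2(45/752) = -4. Step 2 — apply |x|_p = p^{-v_p(x)} = 2^{4} = 16.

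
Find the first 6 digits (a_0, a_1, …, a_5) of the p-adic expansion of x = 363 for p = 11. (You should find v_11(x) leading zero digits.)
(a_0, …, a_5) = (0, 0, 3, 0, 0, 0)

v_11(363) = 2, so a_0 = ... = a_1 = 0. Factor out: x = 11^2 · u with u = 3 a unit in ℤ_11. Expand u iteratively via a_{v+i} = u_i mod 11, u_{i+1} = (u_i − a_{v+i})/11:
  u_0 = 3;  a_2 = 3;  u_1 = (u_0 − 3)/11 = 0
  u_1 = 0;  a_3 = 0;  u_2 = (u_1 − 0)/11 = 0
  u_2 = 0;  a_4 = 0;  u_3 = (u_2 − 0)/11 = 0
  u_3 = 0;  a_5 = 0;  u_4 = (u_3 − 0)/11 = 0
Digits: (0, 0, 3, 0, 0, 0).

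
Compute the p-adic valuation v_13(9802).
v_13(9802) = 2

v_13(n) is the largest exponent k such that 13^k divides n. Factor out: 9802 = 13^2 · 58. (Sign doesn't affect v_p.) So v_13(9802) = 2.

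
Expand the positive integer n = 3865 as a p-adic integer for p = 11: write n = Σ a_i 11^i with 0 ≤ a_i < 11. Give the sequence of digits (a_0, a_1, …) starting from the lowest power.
(a_0, a_1, …) = (4, 10, 9, 2)

Repeated division by 11 gives the digits low-to-high: 3865 = 4 + 10·11^1 + 9·11^2 + 2·11^3. Digit sequence: (4, 10, 9, 2).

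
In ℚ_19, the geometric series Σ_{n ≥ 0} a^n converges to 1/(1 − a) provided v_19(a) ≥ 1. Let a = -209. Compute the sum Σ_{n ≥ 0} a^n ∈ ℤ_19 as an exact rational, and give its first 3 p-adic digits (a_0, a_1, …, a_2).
Σ a^n = 1/(1 − a) = 1/210;  first 3 digits = (1, 8, 6)

v_19(a) = 1 ≥ 1, so the series converges in ℤ_19 to 1/(1 − a) = 1/(1 − (-209)) = 1/210. Expand this rational in ℤ_19: compute digits iteratively via d_i = x_i mod 19, x_{i+1} = (x_i − d_i)/19. The first 3 digits are (1, 8, 6).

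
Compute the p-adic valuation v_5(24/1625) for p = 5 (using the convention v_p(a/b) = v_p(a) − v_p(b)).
v_5(24/1625) = -3

Factor powers of 5 from the numerator and denominator of the reduced fraction: 24 = 5^0 · 24 and 1625 = 5^3 · 13. Apply v_p(a/b) = v_p(a) − v_p(b): v_5(24/1625) = 0 − 3 = -3.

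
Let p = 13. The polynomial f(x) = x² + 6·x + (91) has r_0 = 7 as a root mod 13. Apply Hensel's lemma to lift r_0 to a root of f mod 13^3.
r_2 = 1502 (mod 2197)

Hensel: r_{i+1} = r_i − f(r_i)·(f′(r_i))^{-1} mod 13^{i+2}, f′(x) = 2x + 6. Iterate:
  r_0 = 7 (mod 13)
  r_1 = 150 (mod 169)
  r_2 = 1502 (mod 2197)
Final: r = 1502 satisfies f(r) ≡ 0 mod 13^3.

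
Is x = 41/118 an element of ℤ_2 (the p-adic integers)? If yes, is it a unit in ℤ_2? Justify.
x ∉ ℤ_2 (v_2(x) = -1 < 0)

ℤ_2 = {x ∈ ℚ_2 : v_2(x) ≥ 0} and ℤ_2^× = {x ∈ ℤ_2 : v_2(x) = 0}. Here v_2(41/118) = v_2(num) − v_2(den) = -1; compare against these criteria.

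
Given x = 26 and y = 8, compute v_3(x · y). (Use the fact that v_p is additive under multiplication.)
v_3(208) = 0

v_p(x) = 0 (factor: 26 = 3^0 · 26); v_p(y) = 0 (factor: 8 = 3^0 · 8). Additivity: v_p(xy) = v_p(x) + v_p(y) = 0 + 0 = 0. (Direct check: xy = 208 = 3^0 · (208).)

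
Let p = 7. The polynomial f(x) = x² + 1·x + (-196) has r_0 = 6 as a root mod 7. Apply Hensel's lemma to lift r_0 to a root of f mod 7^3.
r_2 = 146 (mod 343)

Hensel: r_{i+1} = r_i − f(r_i)·(f′(r_i))^{-1} mod 7^{i+2}, f′(x) = 2x + 1. Iterate:
  r_0 = 6 (mod 7)
  r_1 = 48 (mod 49)
  r_2 = 146 (mod 343)
Final: r = 146 satisfies f(r) ≡ 0 mod 7^3.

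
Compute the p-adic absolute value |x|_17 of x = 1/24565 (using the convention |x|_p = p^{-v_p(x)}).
|1/24565|_17 = 4913

Step 1 — compute v_17(x) by factoring powers of 17 out of the numerator and denominator: v_17(1/24565) = -3. Step 2 — apply |x|_p = p^{-v_p(x)} = 17^{3} = 4913.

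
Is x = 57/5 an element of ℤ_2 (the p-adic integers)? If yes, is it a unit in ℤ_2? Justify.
x ∈ ℤ_2^× (unit); v_2(x) = 0

ℤ_2 = {x ∈ ℚ_2 : v_2(x) ≥ 0} and ℤ_2^× = {x ∈ ℤ_2 : v_2(x) = 0}. Here v_2(57/5) = v_2(num) − v_2(den) = 0; compare against these criteria.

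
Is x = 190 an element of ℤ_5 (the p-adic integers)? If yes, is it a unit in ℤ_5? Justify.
x ∈ ℤ_5 but not a unit; v_5(x) = 1 > 0

ℤ_5 = {x ∈ ℚ_5 : v_5(x) ≥ 0} and ℤ_5^× = {x ∈ ℤ_5 : v_5(x) = 0}. Here v_5(190) = v_5(num) − v_5(den) = 1; compare against these criteria.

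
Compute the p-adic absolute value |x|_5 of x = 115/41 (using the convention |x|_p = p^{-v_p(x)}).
|115/41|_5 = 1/5

Step 1 — compute v_5(x) by factoring powers of 5 out of the numerator and denominator: v_5(115/41) = 1. Step 2 — apply |x|_p = p^{-v_p(x)} = 5^{-1} = 1/5.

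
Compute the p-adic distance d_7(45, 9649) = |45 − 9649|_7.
d_7(45, 9649) = 1/2401

Step 1 — x − y = 45 − 9649 = -9604. Step 2 — v_7(-9604) = 4 (factor: -9604 = −(7^4 · 4); the sign does not affect v_p). Step 3 — |x − y|_7 = 7^{-4} = 1/2401.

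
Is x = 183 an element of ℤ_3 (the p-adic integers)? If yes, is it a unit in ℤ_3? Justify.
x ∈ ℤ_3 but not a unit; v_3(x) = 1 > 0

ℤ_3 = {x ∈ ℚ_3 : v_3(x) ≥ 0} and ℤ_3^× = {x ∈ ℤ_3 : v_3(x) = 0}. Here v_3(183) = v_3(num) − v_3(den) = 1; compare against these criteria.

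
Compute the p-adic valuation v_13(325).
v_13(325) = 1

v_13(n) is the largest exponent k such that 13^k divides n. Factor out: 325 = 13^1 · 25. (Sign doesn't affect v_p.) So v_13(325) = 1.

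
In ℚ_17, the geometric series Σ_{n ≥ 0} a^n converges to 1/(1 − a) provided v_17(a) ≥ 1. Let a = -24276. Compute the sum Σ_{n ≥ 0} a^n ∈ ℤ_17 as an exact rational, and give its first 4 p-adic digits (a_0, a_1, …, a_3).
Σ a^n = 1/(1 − a) = 1/24277;  first 4 digits = (1, 0, 1, 12)

v_17(a) = 2 ≥ 1, so the series converges in ℤ_17 to 1/(1 − a) = 1/(1 − (-24276)) = 1/24277. Expand this rational in ℤ_17: compute digits iteratively via d_i = x_i mod 17, x_{i+1} = (x_i − d_i)/17. The first 4 digits are (1, 0, 1, 12).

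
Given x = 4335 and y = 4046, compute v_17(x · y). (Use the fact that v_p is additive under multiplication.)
v_17(17539410) = 4

v_p(x) = 2 (factor: 4335 = 17^2 · 15); v_p(y) = 2 (factor: 4046 = 17^2 · 14). Additivity: v_p(xy) = v_p(x) + v_p(y) = 2 + 2 = 4. (Direct check: xy = 17539410 = 17^4 · (210).)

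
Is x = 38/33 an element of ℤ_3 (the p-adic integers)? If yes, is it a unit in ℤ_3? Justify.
x ∉ ℤ_3 (v_3(x) = -1 < 0)

ℤ_3 = {x ∈ ℚ_3 : v_3(x) ≥ 0} and ℤ_3^× = {x ∈ ℤ_3 : v_3(x) = 0}. Here v_3(38/33) = v_3(num) − v_3(den) = -1; compare against these criteria.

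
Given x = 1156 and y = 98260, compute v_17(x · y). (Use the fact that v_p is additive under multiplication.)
v_17(113588560) = 5

v_p(x) = 2 (factor: 1156 = 17^2 · 4); v_p(y) = 3 (factor: 98260 = 17^3 · 20). Additivity: v_p(xy) = v_p(x) + v_p(y) = 2 + 3 = 5. (Direct check: xy = 113588560 = 17^5 · (80).)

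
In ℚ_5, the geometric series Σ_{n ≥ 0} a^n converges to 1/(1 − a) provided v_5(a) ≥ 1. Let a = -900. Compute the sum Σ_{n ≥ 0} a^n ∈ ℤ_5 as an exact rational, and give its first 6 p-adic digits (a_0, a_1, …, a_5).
Σ a^n = 1/(1 − a) = 1/901;  first 6 digits = (1, 0, 4, 2, 4, 3)

v_5(a) = 2 ≥ 1, so the series converges in ℤ_5 to 1/(1 − a) = 1/(1 − (-900)) = 1/901. Expand this rational in ℤ_5: compute digits iteratively via d_i = x_i mod 5, x_{i+1} = (x_i − d_i)/5. The first 6 digits are (1, 0, 4, 2, 4, 3).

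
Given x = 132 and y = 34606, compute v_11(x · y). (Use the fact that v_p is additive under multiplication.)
v_11(4567992) = 4

v_p(x) = 1 (factor: 132 = 11^1 · 12); v_p(y) = 3 (factor: 34606 = 11^3 · 26). Additivity: v_p(xy) = v_p(x) + v_p(y) = 1 + 3 = 4. (Direct check: xy = 4567992 = 11^4 · (312).)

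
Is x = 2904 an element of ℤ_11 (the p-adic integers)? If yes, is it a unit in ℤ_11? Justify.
x ∈ ℤ_11 but not a unit; v_11(x) = 2 > 0

ℤ_11 = {x ∈ ℚ_11 : v_11(x) ≥ 0} and ℤ_11^× = {x ∈ ℤ_11 : v_11(x) = 0}. Here v_11(2904) = v_11(num) − v_11(den) = 2; compare against these criteria.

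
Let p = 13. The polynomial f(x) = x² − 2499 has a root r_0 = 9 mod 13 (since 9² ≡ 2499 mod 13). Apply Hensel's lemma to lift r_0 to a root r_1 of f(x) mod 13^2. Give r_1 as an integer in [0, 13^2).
r_1 = 87 (mod 169)

Hensel's recurrence: r_{i+1} = r_i − f(r_i)·(f′(r_i))^{-1} mod 13^{i+2}, with f′(x) = 2x. Iterate:
  r_0 = 9 (mod 13)
  r_1 = 87 (mod 169)
Final: r_1 = 87, and one checks f(r_1) ≡ 0 mod 13^2.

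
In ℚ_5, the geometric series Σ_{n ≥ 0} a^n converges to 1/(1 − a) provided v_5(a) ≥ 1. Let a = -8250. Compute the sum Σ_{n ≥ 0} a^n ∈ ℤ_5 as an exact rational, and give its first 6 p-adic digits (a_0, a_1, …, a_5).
Σ a^n = 1/(1 − a) = 1/8251;  first 6 digits = (1, 0, 0, 4, 1, 2)

v_5(a) = 3 ≥ 1, so the series converges in ℤ_5 to 1/(1 − a) = 1/(1 − (-8250)) = 1/8251. Expand this rational in ℤ_5: compute digits iteratively via d_i = x_i mod 5, x_{i+1} = (x_i − d_i)/5. The first 6 digits are (1, 0, 0, 4, 1, 2).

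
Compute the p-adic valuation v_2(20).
v_2(20) = 2

v_2(n) is the largest exponent k such that 2^k divides n. Factor out: 20 = 2^2 · 5. (Sign doesn't affect v_p.) So v_2(20) = 2.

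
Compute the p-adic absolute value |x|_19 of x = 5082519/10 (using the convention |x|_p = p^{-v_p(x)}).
|5082519/10|_19 = 1/130321

Step 1 — compute v_19(x) by factoring powers of 19 out of the numerator and denominator: v_19(5082519/10) = 4. Step 2 — apply |x|_p = p^{-v_p(x)} = 19^{-4} = 1/130321.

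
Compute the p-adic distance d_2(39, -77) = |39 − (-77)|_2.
d_2(39, -77) = 1/4

Step 1 — x − y = 39 − (-77) = 116. Step 2 — v_2(116) = 2 (factor: 116 = (2^2 · 29); the sign does not affect v_p). Step 3 — |x − y|_2 = 2^{-2} = 1/4.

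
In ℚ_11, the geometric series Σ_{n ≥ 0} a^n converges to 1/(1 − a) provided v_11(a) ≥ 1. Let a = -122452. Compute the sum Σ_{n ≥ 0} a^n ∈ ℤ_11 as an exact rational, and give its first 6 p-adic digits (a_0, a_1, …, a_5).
Σ a^n = 1/(1 − a) = 1/122453;  first 6 digits = (1, 0, 0, 7, 2, 10)

v_11(a) = 3 ≥ 1, so the series converges in ℤ_11 to 1/(1 − a) = 1/(1 − (-122452)) = 1/122453. Expand this rational in ℤ_11: compute digits iteratively via d_i = x_i mod 11, x_{i+1} = (x_i − d_i)/11. The first 6 digits are (1, 0, 0, 7, 2, 10).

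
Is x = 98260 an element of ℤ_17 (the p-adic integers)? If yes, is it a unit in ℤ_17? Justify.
x ∈ ℤ_17 but not a unit; v_17(x) = 3 > 0

ℤ_17 = {x ∈ ℚ_17 : v_17(x) ≥ 0} and ℤ_17^× = {x ∈ ℤ_17 : v_17(x) = 0}. Here v_17(98260) = v_17(num) − v_17(den) = 3; compare against these criteria.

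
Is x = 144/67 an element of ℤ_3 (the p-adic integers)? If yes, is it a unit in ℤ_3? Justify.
x ∈ ℤ_3 but not a unit; v_3(x) = 2 > 0

ℤ_3 = {x ∈ ℚ_3 : v_3(x) ≥ 0} and ℤ_3^× = {x ∈ ℤ_3 : v_3(x) = 0}. Here v_3(144/67) = v_3(num) − v_3(den) = 2; compare against these criteria.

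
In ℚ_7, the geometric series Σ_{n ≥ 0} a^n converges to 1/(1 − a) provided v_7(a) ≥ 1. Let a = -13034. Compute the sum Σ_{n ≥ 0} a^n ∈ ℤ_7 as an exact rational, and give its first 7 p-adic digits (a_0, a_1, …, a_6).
Σ a^n = 1/(1 − a) = 1/13035;  first 7 digits = (1, 0, 0, 4, 1, 6, 1)

v_7(a) = 3 ≥ 1, so the series converges in ℤ_7 to 1/(1 − a) = 1/(1 − (-13034)) = 1/13035. Expand this rational in ℤ_7: compute digits iteratively via d_i = x_i mod 7, x_{i+1} = (x_i − d_i)/7. The first 7 digits are (1, 0, 0, 4, 1, 6, 1).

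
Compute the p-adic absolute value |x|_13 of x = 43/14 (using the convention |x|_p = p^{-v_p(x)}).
|43/14|_13 = 1

Step 1 — compute v_13(x) by factoring powers of 13 out of the numerator and denominator: v_13(43/14) = 0. Step 2 — apply |x|_p = p^{-v_p(x)} = 13^{0} = 1.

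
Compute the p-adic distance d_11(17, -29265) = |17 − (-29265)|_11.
d_11(17, -29265) = 1/14641

Step 1 — x − y = 17 − (-29265) = 29282. Step 2 — v_11(29282) = 4 (factor: 29282 = (11^4 · 2); the sign does not affect v_p). Step 3 — |x − y|_11 = 11^{-4} = 1/14641.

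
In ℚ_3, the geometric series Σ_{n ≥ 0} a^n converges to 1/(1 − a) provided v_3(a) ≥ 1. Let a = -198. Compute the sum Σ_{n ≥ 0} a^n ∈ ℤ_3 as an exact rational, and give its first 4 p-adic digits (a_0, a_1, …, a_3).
Σ a^n = 1/(1 − a) = 1/199;  first 4 digits = (1, 0, 2, 1)

v_3(a) = 2 ≥ 1, so the series converges in ℤ_3 to 1/(1 − a) = 1/(1 − (-198)) = 1/199. Expand this rational in ℤ_3: compute digits iteratively via d_i = x_i mod 3, x_{i+1} = (x_i − d_i)/3. The first 4 digits are (1, 0, 2, 1).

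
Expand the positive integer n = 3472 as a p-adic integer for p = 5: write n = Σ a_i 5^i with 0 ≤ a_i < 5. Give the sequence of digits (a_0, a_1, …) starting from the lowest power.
(a_0, a_1, …) = (2, 4, 3, 2, 0, 1)

Repeated division by 5 gives the digits low-to-high: 3472 = 2 + 4·5^1 + 3·5^2 + 2·5^3 + 1·5^5. Digit sequence: (2, 4, 3, 2, 0, 1).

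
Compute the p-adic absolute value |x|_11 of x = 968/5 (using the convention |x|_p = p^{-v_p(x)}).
|968/5|_11 = 1/121

Step 1 — compute v_11(x) by factoring powers of 11 out of the numerator and denominator: v_11(968/5) = 2. Step 2 — apply |x|_p = p^{-v_p(x)} = 11^{-2} = 1/121.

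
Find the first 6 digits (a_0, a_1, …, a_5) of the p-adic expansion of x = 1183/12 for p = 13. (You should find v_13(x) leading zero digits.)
(a_0, …, a_5) = (0, 0, 6, 5, 5, 5)

v_13(1183/12) = 2, so a_0 = ... = a_1 = 0. Factor out: x = 13^2 · u with u = 7/12 a unit in ℤ_13. Expand u iteratively via a_{v+i} = u_i mod 13, u_{i+1} = (u_i − a_{v+i})/13:
  u_0 = 7/12;  a_2 = 6;  u_1 = (u_0 − 6)/13 = -5/12
  u_1 = -5/12;  a_3 = 5;  u_2 = (u_1 − 5)/13 = -5/12
  u_2 = -5/12;  a_4 = 5;  u_3 = (u_2 − 5)/13 = -5/12
  u_3 = -5/12;  a_5 = 5;  u_4 = (u_3 − 5)/13 = -5/12
Digits: (0, 0, 6, 5, 5, 5).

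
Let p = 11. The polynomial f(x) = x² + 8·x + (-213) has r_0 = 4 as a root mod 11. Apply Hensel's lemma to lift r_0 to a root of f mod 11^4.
r_3 = 13589 (mod 14641)

Hensel: r_{i+1} = r_i − f(r_i)·(f′(r_i))^{-1} mod 11^{i+2}, f′(x) = 2x + 8. Iterate:
  r_0 = 4 (mod 11)
  r_1 = 37 (mod 121)
  r_2 = 279 (mod 1331)
  r_3 = 13589 (mod 14641)
Final: r = 13589 satisfies f(r) ≡ 0 mod 11^4.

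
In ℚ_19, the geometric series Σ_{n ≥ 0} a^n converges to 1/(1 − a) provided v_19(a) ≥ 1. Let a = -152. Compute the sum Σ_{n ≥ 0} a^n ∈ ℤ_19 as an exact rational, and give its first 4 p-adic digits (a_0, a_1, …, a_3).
Σ a^n = 1/(1 − a) = 1/153;  first 4 digits = (1, 11, 6, 4)

v_19(a) = 1 ≥ 1, so the series converges in ℤ_19 to 1/(1 − a) = 1/(1 − (-152)) = 1/153. Expand this rational in ℤ_19: compute digits iteratively via d_i = x_i mod 19, x_{i+1} = (x_i − d_i)/19. The first 4 digits are (1, 11, 6, 4).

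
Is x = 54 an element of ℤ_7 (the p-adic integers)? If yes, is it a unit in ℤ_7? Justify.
x ∈ ℤ_7^× (unit); v_7(x) = 0

ℤ_7 = {x ∈ ℚ_7 : v_7(x) ≥ 0} and ℤ_7^× = {x ∈ ℤ_7 : v_7(x) = 0}. Here v_7(54) = v_7(num) − v_7(den) = 0; compare against these criteria.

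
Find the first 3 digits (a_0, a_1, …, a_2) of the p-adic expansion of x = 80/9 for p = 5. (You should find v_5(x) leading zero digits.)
(a_0, …, a_2) = (0, 4, 4)

v_5(80/9) = 1, so a_0 = ... = a_0 = 0. Factor out: x = 5^1 · u with u = 16/9 a unit in ℤ_5. Expand u iteratively via a_{v+i} = u_i mod 5, u_{i+1} = (u_i − a_{v+i})/5:
  u_0 = 16/9;  a_1 = 4;  u_1 = (u_0 − 4)/5 = -4/9
  u_1 = -4/9;  a_2 = 4;  u_2 = (u_1 − 4)/5 = -8/9
Digits: (0, 4, 4).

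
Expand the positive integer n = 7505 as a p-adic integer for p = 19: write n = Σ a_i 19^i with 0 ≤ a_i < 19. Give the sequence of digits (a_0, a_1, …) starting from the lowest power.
(a_0, a_1, …) = (0, 15, 1, 1)

Repeated division by 19 gives the digits low-to-high: 7505 = 15·19^1 + 1·19^2 + 1·19^3. Digit sequence: (0, 15, 1, 1).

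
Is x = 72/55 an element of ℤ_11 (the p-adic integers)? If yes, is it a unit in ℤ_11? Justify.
x ∉ ℤ_11 (v_11(x) = -1 < 0)

ℤ_11 = {x ∈ ℚ_11 : v_11(x) ≥ 0} and ℤ_11^× = {x ∈ ℤ_11 : v_11(x) = 0}. Here v_11(72/55) = v_11(num) − v_11(den) = -1; compare against these criteria.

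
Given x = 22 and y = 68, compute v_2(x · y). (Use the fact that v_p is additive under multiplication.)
v_2(1496) = 3

v_p(x) = 1 (factor: 22 = 2^1 · 11); v_p(y) = 2 (factor: 68 = 2^2 · 17). Additivity: v_p(xy) = v_p(x) + v_p(y) = 1 + 2 = 3. (Direct check: xy = 1496 = 2^3 · (187).)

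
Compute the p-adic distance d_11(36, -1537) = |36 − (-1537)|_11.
d_11(36, -1537) = 1/121

Step 1 — x − y = 36 − (-1537) = 1573. Step 2 — v_11(1573) = 2 (factor: 1573 = (11^2 · 13); the sign does not affect v_p). Step 3 — |x − y|_11 = 11^{-2} = 1/121.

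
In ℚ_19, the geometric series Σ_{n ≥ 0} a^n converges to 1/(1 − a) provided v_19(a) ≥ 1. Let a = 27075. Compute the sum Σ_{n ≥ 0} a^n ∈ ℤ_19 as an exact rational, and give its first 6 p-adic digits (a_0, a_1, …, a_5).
Σ a^n = 1/(1 − a) = -1/27074;  first 6 digits = (1, 0, 18, 3, 1, 11)

v_19(a) = 2 ≥ 1, so the series converges in ℤ_19 to 1/(1 − a) = 1/(1 − 27075) = -1/27074. Expand this rational in ℤ_19: compute digits iteratively via d_i = x_i mod 19, x_{i+1} = (x_i − d_i)/19. The first 6 digits are (1, 0, 18, 3, 1, 11).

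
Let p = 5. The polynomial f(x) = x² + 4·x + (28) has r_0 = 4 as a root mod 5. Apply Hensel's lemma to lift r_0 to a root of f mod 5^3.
r_2 = 49 (mod 125)

Hensel: r_{i+1} = r_i − f(r_i)·(f′(r_i))^{-1} mod 5^{i+2}, f′(x) = 2x + 4. Iterate:
  r_0 = 4 (mod 5)
  r_1 = 24 (mod 25)
  r_2 = 49 (mod 125)
Final: r = 49 satisfies f(r) ≡ 0 mod 5^3.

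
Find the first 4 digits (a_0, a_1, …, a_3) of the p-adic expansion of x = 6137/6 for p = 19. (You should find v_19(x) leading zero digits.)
(a_0, …, a_3) = (0, 0, 6, 3)

v_19(6137/6) = 2, so a_0 = ... = a_1 = 0. Factor out: x = 19^2 · u with u = 17/6 a unit in ℤ_19. Expand u iteratively via a_{v+i} = u_i mod 19, u_{i+1} = (u_i − a_{v+i})/19:
  u_0 = 17/6;  a_2 = 6;  u_1 = (u_0 − 6)/19 = -1/6
  u_1 = -1/6;  a_3 = 3;  u_2 = (u_1 − 3)/19 = -1/6
Digits: (0, 0, 6, 3).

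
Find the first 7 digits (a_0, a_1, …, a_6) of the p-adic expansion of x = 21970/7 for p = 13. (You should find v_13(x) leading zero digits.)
(a_0, …, a_6) = (0, 0, 0, 7, 7, 5, 7)

v_13(21970/7) = 3, so a_0 = ... = a_2 = 0. Factor out: x = 13^3 · u with u = 10/7 a unit in ℤ_13. Expand u iteratively via a_{v+i} = u_i mod 13, u_{i+1} = (u_i − a_{v+i})/13:
  u_0 = 10/7;  a_3 = 7;  u_1 = (u_0 − 7)/13 = -3/7
  u_1 = -3/7;  a_4 = 7;  u_2 = (u_1 − 7)/13 = -4/7
  u_2 = -4/7;  a_5 = 5;  u_3 = (u_2 − 5)/13 = -3/7
  u_3 = -3/7;  a_6 = 7;  u_4 = (u_3 − 7)/13 = -4/7
Digits: (0, 0, 0, 7, 7, 5, 7).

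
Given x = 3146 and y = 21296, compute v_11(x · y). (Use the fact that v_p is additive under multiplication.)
v_11(66997216) = 5

v_p(x) = 2 (factor: 3146 = 11^2 · 26); v_p(y) = 3 (factor: 21296 = 11^3 · 16). Additivity: v_p(xy) = v_p(x) + v_p(y) = 2 + 3 = 5. (Direct check: xy = 66997216 = 11^5 · (416).)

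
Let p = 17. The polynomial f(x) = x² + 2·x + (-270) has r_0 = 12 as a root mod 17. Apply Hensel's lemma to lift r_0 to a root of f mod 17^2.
r_1 = 216 (mod 289)

Hensel: r_{i+1} = r_i − f(r_i)·(f′(r_i))^{-1} mod 17^{i+2}, f′(x) = 2x + 2. Iterate:
  r_0 = 12 (mod 17)
  r_1 = 216 (mod 289)
Final: r = 216 satisfies f(r) ≡ 0 mod 17^2.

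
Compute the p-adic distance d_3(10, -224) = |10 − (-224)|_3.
d_3(10, -224) = 1/9

Step 1 — x − y = 10 − (-224) = 234. Step 2 — v_3(234) = 2 (factor: 234 = (3^2 · 26); the sign does not affect v_p). Step 3 — |x − y|_3 = 3^{-2} = 1/9.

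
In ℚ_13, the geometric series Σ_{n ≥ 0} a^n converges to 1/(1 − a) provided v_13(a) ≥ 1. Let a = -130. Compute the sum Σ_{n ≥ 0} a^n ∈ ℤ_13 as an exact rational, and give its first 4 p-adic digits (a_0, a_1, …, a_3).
Σ a^n = 1/(1 − a) = 1/131;  first 4 digits = (1, 3, 8, 8)

v_13(a) = 1 ≥ 1, so the series converges in ℤ_13 to 1/(1 − a) = 1/(1 − (-130)) = 1/131. Expand this rational in ℤ_13: compute digits iteratively via d_i = x_i mod 13, x_{i+1} = (x_i − d_i)/13. The first 4 digits are (1, 3, 8, 8).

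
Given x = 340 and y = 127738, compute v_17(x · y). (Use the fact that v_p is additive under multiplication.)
v_17(43430920) = 4

v_p(x) = 1 (factor: 340 = 17^1 · 20); v_p(y) = 3 (factor: 127738 = 17^3 · 26). Additivity: v_p(xy) = v_p(x) + v_p(y) = 1 + 3 = 4. (Direct check: xy = 43430920 = 17^4 · (520).)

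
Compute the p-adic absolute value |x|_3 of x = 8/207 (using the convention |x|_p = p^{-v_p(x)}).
|8/207|_3 = 9

Step 1 — compute v_3(x) by factoring powers of 3 out of the numerator and denominator: v_3(8/207) = -2. Step 2 — apply |x|_p = p^{-v_p(x)} = 3^{2} = 9.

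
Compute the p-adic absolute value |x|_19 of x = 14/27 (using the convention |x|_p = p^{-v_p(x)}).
|14/27|_19 = 1

Step 1 — compute v_19(x) by factoring powers of 19 out of the numerator and denominator: v_19(14/27) = 0. Step 2 — apply |x|_p = p^{-v_p(x)} = 19^{0} = 1.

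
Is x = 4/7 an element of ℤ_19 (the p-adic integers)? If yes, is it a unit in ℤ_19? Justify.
x ∈ ℤ_19^× (unit); v_19(x) = 0

ℤ_19 = {x ∈ ℚ_19 : v_19(x) ≥ 0} and ℤ_19^× = {x ∈ ℤ_19 : v_19(x) = 0}. Here v_19(4/7) = v_19(num) − v_19(den) = 0; compare against these criteria.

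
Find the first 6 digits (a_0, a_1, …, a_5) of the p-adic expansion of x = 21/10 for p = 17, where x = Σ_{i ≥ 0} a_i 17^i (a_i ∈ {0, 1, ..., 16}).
(a_0, …, a_5) = (14, 1, 5, 15, 11, 1)

v_17(21/10) = 0 (numerator and denominator both coprime to 17), so x ∈ ℤ_17^×. Compute digits iteratively via a_i = x_i mod 17, x_{i+1} = (x_i − a_i)/17, with x_0 = x:
  x_0 = 21/10;  a_0 = 14;  x_1 = (x_0 − 14)/17 = -7/10
  x_1 = -7/10;  a_1 = 1;  x_2 = (x_1 − 1)/17 = -1/10
  x_2 = -1/10;  a_2 = 5;  x_3 = (x_2 − 5)/17 = -3/10
  x_3 = -3/10;  a_3 = 15;  x_4 = (x_3 − 15)/17 = -9/10
  x_4 = -9/10;  a_4 = 11;  x_5 = (x_4 − 11)/17 = -7/10
  x_5 = -7/10;  a_5 = 1;  x_6 = (x_5 − 1)/17 = -1/10
Digits: (14, 1, 5, 15, 11, 1).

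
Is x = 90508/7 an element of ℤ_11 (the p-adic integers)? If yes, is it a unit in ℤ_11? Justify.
x ∈ ℤ_11 but not a unit; v_11(x) = 3 > 0

ℤ_11 = {x ∈ ℚ_11 : v_11(x) ≥ 0} and ℤ_11^× = {x ∈ ℤ_11 : v_11(x) = 0}. Here v_11(90508/7) = v_11(num) − v_11(den) = 3; compare against these criteria.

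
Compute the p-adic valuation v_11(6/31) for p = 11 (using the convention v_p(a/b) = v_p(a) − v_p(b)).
v_11(6/31) = 0

Factor powers of 11 from the numerator and denominator of the reduced fraction: 6 = 11^0 · 6 and 31 = 11^0 · 31. Apply v_p(a/b) = v_p(a) − v_p(b): v_11(6/31) = 0 − 0 = 0.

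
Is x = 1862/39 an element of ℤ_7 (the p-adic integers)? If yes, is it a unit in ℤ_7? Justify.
x ∈ ℤ_7 but not a unit; v_7(x) = 2 > 0

ℤ_7 = {x ∈ ℚ_7 : v_7(x) ≥ 0} and ℤ_7^× = {x ∈ ℤ_7 : v_7(x) = 0}. Here v_7(1862/39) = v_7(num) − v_7(den) = 2; compare against these criteria.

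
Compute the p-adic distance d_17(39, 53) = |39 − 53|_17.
d_17(39, 53) = 1

Step 1 — x − y = 39 − 53 = -14. Step 2 — v_17(-14) = 0 (factor: -14 = −(17^0 · 14); the sign does not affect v_p). Step 3 — |x − y|_17 = 17^{0} = 1.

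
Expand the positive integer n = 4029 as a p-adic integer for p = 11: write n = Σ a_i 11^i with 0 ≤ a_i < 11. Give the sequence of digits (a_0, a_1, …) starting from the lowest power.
(a_0, a_1, …) = (3, 3, 0, 3)

Repeated division by 11 gives the digits low-to-high: 4029 = 3 + 3·11^1 + 3·11^3. Digit sequence: (3, 3, 0, 3).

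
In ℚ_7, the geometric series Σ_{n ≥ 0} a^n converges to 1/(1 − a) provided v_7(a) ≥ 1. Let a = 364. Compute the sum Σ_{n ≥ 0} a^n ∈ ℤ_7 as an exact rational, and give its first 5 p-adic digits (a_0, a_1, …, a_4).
Σ a^n = 1/(1 − a) = -1/363;  first 5 digits = (1, 3, 2, 1, 0)

v_7(a) = 1 ≥ 1, so the series converges in ℤ_7 to 1/(1 − a) = 1/(1 − 364) = -1/363. Expand this rational in ℤ_7: compute digits iteratively via d_i = x_i mod 7, x_{i+1} = (x_i − d_i)/7. The first 5 digits are (1, 3, 2, 1, 0).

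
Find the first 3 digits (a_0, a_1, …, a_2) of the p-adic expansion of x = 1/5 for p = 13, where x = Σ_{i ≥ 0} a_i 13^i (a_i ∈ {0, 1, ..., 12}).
(a_0, …, a_2) = (8, 2, 5)

v_13(1/5) = 0 (numerator and denominator both coprime to 13), so x ∈ ℤ_13^×. Compute digits iteratively via a_i = x_i mod 13, x_{i+1} = (x_i − a_i)/13, with x_0 = x:
  x_0 = 1/5;  a_0 = 8;  x_1 = (x_0 − 8)/13 = -3/5
  x_1 = -3/5;  a_1 = 2;  x_2 = (x_1 − 2)/13 = -1/5
  x_2 = -1/5;  a_2 = 5;  x_3 = (x_2 − 5)/13 = -2/5
Digits: (8, 2, 5).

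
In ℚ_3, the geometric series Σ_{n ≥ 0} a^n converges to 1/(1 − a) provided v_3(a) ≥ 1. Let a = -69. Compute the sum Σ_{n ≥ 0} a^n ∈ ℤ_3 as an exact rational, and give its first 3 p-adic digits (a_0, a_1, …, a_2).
Σ a^n = 1/(1 − a) = 1/70;  first 3 digits = (1, 1, 2)

v_3(a) = 1 ≥ 1, so the series converges in ℤ_3 to 1/(1 − a) = 1/(1 − (-69)) = 1/70. Expand this rational in ℤ_3: compute digits iteratively via d_i = x_i mod 3, x_{i+1} = (x_i − d_i)/3. The first 3 digits are (1, 1, 2).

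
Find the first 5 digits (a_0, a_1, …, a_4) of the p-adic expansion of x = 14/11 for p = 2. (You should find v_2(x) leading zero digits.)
(a_0, …, a_4) = (0, 1, 0, 1, 0)

v_2(14/11) = 1, so a_0 = ... = a_0 = 0. Factor out: x = 2^1 · u with u = 7/11 a unit in ℤ_2. Expand u iteratively via a_{v+i} = u_i mod 2, u_{i+1} = (u_i − a_{v+i})/2:
  u_0 = 7/11;  a_1 = 1;  u_1 = (u_0 − 1)/2 = -2/11
  u_1 = -2/11;  a_2 = 0;  u_2 = (u_1 − 0)/2 = -1/11
  u_2 = -1/11;  a_3 = 1;  u_3 = (u_2 − 1)/2 = -6/11
  u_3 = -6/11;  a_4 = 0;  u_4 = (u_3 − 0)/2 = -3/11
Digits: (0, 1, 0, 1, 0).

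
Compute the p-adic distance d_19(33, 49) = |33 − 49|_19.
d_19(33, 49) = 1

Step 1 — x − y = 33 − 49 = -16. Step 2 — v_19(-16) = 0 (factor: -16 = −(19^0 · 16); the sign does not affect v_p). Step 3 — |x − y|_19 = 19^{0} = 1.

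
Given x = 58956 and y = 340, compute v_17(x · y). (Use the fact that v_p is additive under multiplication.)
v_17(20045040) = 4

v_p(x) = 3 (factor: 58956 = 17^3 · 12); v_p(y) = 1 (factor: 340 = 17^1 · 20). Additivity: v_p(xy) = v_p(x) + v_p(y) = 3 + 1 = 4. (Direct check: xy = 20045040 = 17^4 · (240).)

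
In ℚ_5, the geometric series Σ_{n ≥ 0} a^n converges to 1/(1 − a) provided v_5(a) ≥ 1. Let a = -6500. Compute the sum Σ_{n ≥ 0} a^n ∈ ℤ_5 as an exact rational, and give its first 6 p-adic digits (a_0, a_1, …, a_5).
Σ a^n = 1/(1 − a) = 1/6501;  first 6 digits = (1, 0, 0, 3, 4, 2)

v_5(a) = 3 ≥ 1, so the series converges in ℤ_5 to 1/(1 − a) = 1/(1 − (-6500)) = 1/6501. Expand this rational in ℤ_5: compute digits iteratively via d_i = x_i mod 5, x_{i+1} = (x_i − d_i)/5. The first 6 digits are (1, 0, 0, 3, 4, 2).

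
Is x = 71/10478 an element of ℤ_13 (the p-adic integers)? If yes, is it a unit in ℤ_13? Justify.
x ∉ ℤ_13 (v_13(x) = -2 < 0)

ℤ_13 = {x ∈ ℚ_13 : v_13(x) ≥ 0} and ℤ_13^× = {x ∈ ℤ_13 : v_13(x) = 0}. Here v_13(71/10478) = v_13(num) − v_13(den) = -2; compare against these criteria.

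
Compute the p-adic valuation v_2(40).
v_2(40) = 3

v_2(n) is the largest exponent k such that 2^k divides n. Factor out: 40 = 2^3 · 5. (Sign doesn't affect v_p.) So v_2(40) = 3.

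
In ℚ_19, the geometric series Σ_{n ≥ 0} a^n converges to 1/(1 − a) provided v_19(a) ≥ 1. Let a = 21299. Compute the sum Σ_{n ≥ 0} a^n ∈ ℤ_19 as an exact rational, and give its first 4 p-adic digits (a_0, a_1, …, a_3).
Σ a^n = 1/(1 − a) = -1/21298;  first 4 digits = (1, 0, 2, 3)

v_19(a) = 2 ≥ 1, so the series converges in ℤ_19 to 1/(1 − a) = 1/(1 − 21299) = -1/21298. Expand this rational in ℤ_19: compute digits iteratively via d_i = x_i mod 19, x_{i+1} = (x_i − d_i)/19. The first 4 digits are (1, 0, 2, 3).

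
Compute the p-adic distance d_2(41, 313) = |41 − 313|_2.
d_2(41, 313) = 1/16

Step 1 — x − y = 41 − 313 = -272. Step 2 — v_2(-272) = 4 (factor: -272 = −(2^4 · 17); the sign does not affect v_p). Step 3 — |x − y|_2 = 2^{-4} = 1/16.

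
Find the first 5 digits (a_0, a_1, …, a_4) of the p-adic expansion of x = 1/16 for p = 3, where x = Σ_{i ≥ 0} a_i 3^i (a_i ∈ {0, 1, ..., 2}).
(a_0, …, a_4) = (1, 1, 2, 2, 0)

v_3(1/16) = 0 (numerator and denominator both coprime to 3), so x ∈ ℤ_3^×. Compute digits iteratively via a_i = x_i mod 3, x_{i+1} = (x_i − a_i)/3, with x_0 = x:
  x_0 = 1/16;  a_0 = 1;  x_1 = (x_0 − 1)/3 = -5/16
  x_1 = -5/16;  a_1 = 1;  x_2 = (x_1 − 1)/3 = -7/16
  x_2 = -7/16;  a_2 = 2;  x_3 = (x_2 − 2)/3 = -13/16
  x_3 = -13/16;  a_3 = 2;  x_4 = (x_3 − 2)/3 = -15/16
  x_4 = -15/16;  a_4 = 0;  x_5 = (x_4 − 0)/3 = -5/16
Digits: (1, 1, 2, 2, 0).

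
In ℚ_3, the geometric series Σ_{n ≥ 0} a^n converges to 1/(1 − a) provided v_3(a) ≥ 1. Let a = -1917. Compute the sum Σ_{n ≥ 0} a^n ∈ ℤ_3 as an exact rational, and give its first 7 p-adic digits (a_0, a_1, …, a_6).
Σ a^n = 1/(1 − a) = 1/1918;  first 7 digits = (1, 0, 0, 1, 0, 1, 1)

v_3(a) = 3 ≥ 1, so the series converges in ℤ_3 to 1/(1 − a) = 1/(1 − (-1917)) = 1/1918. Expand this rational in ℤ_3: compute digits iteratively via d_i = x_i mod 3, x_{i+1} = (x_i − d_i)/3. The first 7 digits are (1, 0, 0, 1, 0, 1, 1).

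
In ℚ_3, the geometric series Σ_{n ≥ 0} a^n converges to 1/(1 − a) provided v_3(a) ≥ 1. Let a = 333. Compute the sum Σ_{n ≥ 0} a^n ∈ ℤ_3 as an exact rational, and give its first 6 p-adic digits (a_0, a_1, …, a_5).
Σ a^n = 1/(1 − a) = -1/332;  first 6 digits = (1, 0, 1, 0, 2, 1)

v_3(a) = 2 ≥ 1, so the series converges in ℤ_3 to 1/(1 − a) = 1/(1 − 333) = -1/332. Expand this rational in ℤ_3: compute digits iteratively via d_i = x_i mod 3, x_{i+1} = (x_i − d_i)/3. The first 6 digits are (1, 0, 1, 0, 2, 1).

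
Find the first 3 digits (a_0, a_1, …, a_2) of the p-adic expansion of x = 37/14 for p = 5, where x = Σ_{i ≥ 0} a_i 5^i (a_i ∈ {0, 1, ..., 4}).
(a_0, …, a_2) = (3, 1, 3)

v_5(37/14) = 0 (numerator and denominator both coprime to 5), so x ∈ ℤ_5^×. Compute digits iteratively via a_i = x_i mod 5, x_{i+1} = (x_i − a_i)/5, with x_0 = x:
  x_0 = 37/14;  a_0 = 3;  x_1 = (x_0 − 3)/5 = -1/14
  x_1 = -1/14;  a_1 = 1;  x_2 = (x_1 − 1)/5 = -3/14
  x_2 = -3/14;  a_2 = 3;  x_3 = (x_2 − 3)/5 = -9/14
Digits: (3, 1, 3).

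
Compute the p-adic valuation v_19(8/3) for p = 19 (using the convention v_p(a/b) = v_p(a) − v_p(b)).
v_19(8/3) = 0

Factor powers of 19 from the numerator and denominator of the reduced fraction: 8 = 19^0 · 8 and 3 = 19^0 · 3. Apply v_p(a/b) = v_p(a) − v_p(b): v_19(8/3) = 0 − 0 = 0.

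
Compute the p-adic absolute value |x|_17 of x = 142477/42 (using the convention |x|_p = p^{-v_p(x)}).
|142477/42|_17 = 1/4913

Step 1 — compute v_17(x) by factoring powers of 17 out of the numerator and denominator: v_17(142477/42) = 3. Step 2 — apply |x|_p = p^{-v_p(x)} = 17^{-3} = 1/4913.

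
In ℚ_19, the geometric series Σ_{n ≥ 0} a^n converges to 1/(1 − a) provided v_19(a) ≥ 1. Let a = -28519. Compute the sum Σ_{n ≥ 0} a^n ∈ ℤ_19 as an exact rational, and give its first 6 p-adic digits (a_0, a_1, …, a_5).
Σ a^n = 1/(1 − a) = 1/28520;  first 6 digits = (1, 0, 16, 14, 8, 5)

v_19(a) = 2 ≥ 1, so the series converges in ℤ_19 to 1/(1 − a) = 1/(1 − (-28519)) = 1/28520. Expand this rational in ℤ_19: compute digits iteratively via d_i = x_i mod 19, x_{i+1} = (x_i − d_i)/19. The first 6 digits are (1, 0, 16, 14, 8, 5).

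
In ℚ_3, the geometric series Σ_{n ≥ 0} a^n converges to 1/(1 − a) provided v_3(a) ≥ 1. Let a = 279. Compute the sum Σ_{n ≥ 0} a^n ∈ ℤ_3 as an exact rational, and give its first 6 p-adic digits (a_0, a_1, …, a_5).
Σ a^n = 1/(1 − a) = -1/278;  first 6 digits = (1, 0, 1, 1, 1, 0)

v_3(a) = 2 ≥ 1, so the series converges in ℤ_3 to 1/(1 − a) = 1/(1 − 279) = -1/278. Expand this rational in ℤ_3: compute digits iteratively via d_i = x_i mod 3, x_{i+1} = (x_i − d_i)/3. The first 6 digits are (1, 0, 1, 1, 1, 0).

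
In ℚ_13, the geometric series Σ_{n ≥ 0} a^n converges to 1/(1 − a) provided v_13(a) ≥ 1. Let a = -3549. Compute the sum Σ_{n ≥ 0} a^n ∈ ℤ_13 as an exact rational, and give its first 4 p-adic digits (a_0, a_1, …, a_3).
Σ a^n = 1/(1 − a) = 1/3550;  first 4 digits = (1, 0, 5, 11)

v_13(a) = 2 ≥ 1, so the series converges in ℤ_13 to 1/(1 − a) = 1/(1 − (-3549)) = 1/3550. Expand this rational in ℤ_13: compute digits iteratively via d_i = x_i mod 13, x_{i+1} = (x_i − d_i)/13. The first 4 digits are (1, 0, 5, 11).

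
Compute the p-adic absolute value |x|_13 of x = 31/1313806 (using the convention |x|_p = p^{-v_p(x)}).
|31/1313806|_13 = 28561

Step 1 — compute v_13(x) by factoring powers of 13 out of the numerator and denominator: v_13(31/1313806) = -4. Step 2 — apply |x|_p = p^{-v_p(x)} = 13^{4} = 28561.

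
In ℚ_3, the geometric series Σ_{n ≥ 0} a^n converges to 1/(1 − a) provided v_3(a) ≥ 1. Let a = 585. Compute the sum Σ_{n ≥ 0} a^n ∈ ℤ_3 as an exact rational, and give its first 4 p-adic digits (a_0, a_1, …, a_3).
Σ a^n = 1/(1 − a) = -1/584;  first 4 digits = (1, 0, 2, 0)

v_3(a) = 2 ≥ 1, so the series converges in ℤ_3 to 1/(1 − a) = 1/(1 − 585) = -1/584. Expand this rational in ℤ_3: compute digits iteratively via d_i = x_i mod 3, x_{i+1} = (x_i − d_i)/3. The first 4 digits are (1, 0, 2, 0).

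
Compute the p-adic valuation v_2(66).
v_2(66) = 1

v_2(n) is the largest exponent k such that 2^k divides n. Factor out: 66 = 2^1 · 33. (Sign doesn't affect v_p.) So v_2(66) = 1.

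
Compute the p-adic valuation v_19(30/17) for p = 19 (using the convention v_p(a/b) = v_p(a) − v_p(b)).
v_19(30/17) = 0

Factor powers of 19 from the numerator and denominator of the reduced fraction: 30 = 19^0 · 30 and 17 = 19^0 · 17. Apply v_p(a/b) = v_p(a) − v_p(b): v_19(30/17) = 0 − 0 = 0.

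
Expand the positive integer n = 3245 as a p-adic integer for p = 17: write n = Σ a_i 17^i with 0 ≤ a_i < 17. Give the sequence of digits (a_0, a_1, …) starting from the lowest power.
(a_0, a_1, …) = (15, 3, 11)

Repeated division by 17 gives the digits low-to-high: 3245 = 15 + 3·17^1 + 11·17^2. Digit sequence: (15, 3, 11).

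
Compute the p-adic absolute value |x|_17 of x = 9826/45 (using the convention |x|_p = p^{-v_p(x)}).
|9826/45|_17 = 1/4913

Step 1 — compute v_17(x) by factoring powers of 17 out of the numerator and denominator: v_17(9826/45) = 3. Step 2 — apply |x|_p = p^{-v_p(x)} = 17^{-3} = 1/4913.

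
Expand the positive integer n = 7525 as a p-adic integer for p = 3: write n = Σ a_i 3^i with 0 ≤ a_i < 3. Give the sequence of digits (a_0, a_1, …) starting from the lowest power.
(a_0, a_1, …) = (1, 0, 2, 2, 2, 0, 1, 0, 1)

Repeated division by 3 gives the digits low-to-high: 7525 = 1 + 2·3^2 + 2·3^3 + 2·3^4 + 1·3^6 + 1·3^8. Digit sequence: (1, 0, 2, 2, 2, 0, 1, 0, 1).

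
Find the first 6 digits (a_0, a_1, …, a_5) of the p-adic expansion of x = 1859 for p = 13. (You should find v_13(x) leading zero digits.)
(a_0, …, a_5) = (0, 0, 11, 0, 0, 0)

v_13(1859) = 2, so a_0 = ... = a_1 = 0. Factor out: x = 13^2 · u with u = 11 a unit in ℤ_13. Expand u iteratively via a_{v+i} = u_i mod 13, u_{i+1} = (u_i − a_{v+i})/13:
  u_0 = 11;  a_2 = 11;  u_1 = (u_0 − 11)/13 = 0
  u_1 = 0;  a_3 = 0;  u_2 = (u_1 − 0)/13 = 0
  u_2 = 0;  a_4 = 0;  u_3 = (u_2 − 0)/13 = 0
  u_3 = 0;  a_5 = 0;  u_4 = (u_3 − 0)/13 = 0
Digits: (0, 0, 11, 0, 0, 0).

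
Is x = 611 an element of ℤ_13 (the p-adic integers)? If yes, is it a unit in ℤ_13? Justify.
x ∈ ℤ_13 but not a unit; v_13(x) = 1 > 0

ℤ_13 = {x ∈ ℚ_13 : v_13(x) ≥ 0} and ℤ_13^× = {x ∈ ℤ_13 : v_13(x) = 0}. Here v_13(611) = v_13(num) − v_13(den) = 1; compare against these criteria.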